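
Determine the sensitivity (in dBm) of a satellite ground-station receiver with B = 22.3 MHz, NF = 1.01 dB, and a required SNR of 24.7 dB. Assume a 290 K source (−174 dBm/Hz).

−74.8 dBm

Sensitivity = −174 + 10 log₁₀(B) + NF + SNR_min
= −174 + 73.48 + 1.01 + 24.7
= −74.81 dBm → −74.8 dBm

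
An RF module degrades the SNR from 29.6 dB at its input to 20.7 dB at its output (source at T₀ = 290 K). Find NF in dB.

NF (dB) = SNR_in(dB) − SNR_out(dB) when the source is at T₀
NF = 29.6 − 20.7 = 8.9 dB

8.9 dB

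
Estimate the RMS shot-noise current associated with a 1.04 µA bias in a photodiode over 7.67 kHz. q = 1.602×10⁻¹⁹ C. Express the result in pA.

I_n = √(2qI·B)
2qI·B = 2 × 1.602×10⁻¹⁹ × 1.04×10⁻⁶ × 7.67×10³ = 2.56×10⁻²¹ A²
I_n = √(2.56×10⁻²¹) = 5.06×10⁻¹¹ A = 50.6 pA

50.6 pA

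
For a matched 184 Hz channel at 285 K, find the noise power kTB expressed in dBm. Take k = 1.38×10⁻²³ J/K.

P_n = kTB = 1.38×10⁻²³ × 285 × 1.84×10² = 7.24×10⁻¹⁹ W
In dBm: 10 log₁₀(7.24×10⁻¹⁹ / 10⁻³) = −151.4 dBm

−151.4 dBm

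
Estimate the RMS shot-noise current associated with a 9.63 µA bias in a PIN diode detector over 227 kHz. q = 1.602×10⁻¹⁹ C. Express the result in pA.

837 pA

I_n = √(2qI·B)
2qI·B = 2 × 1.602×10⁻¹⁹ × 9.63×10⁻⁶ × 2.27×10⁵ = 7.00×10⁻¹⁹ A²
I_n = √(7.00×10⁻¹⁹) = 8.37×10⁻¹⁰ A = 837 pA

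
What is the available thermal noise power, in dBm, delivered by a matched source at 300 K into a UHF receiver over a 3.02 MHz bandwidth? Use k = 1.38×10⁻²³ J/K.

P_n = kTB = 1.38×10⁻²³ × 300 × 3.02×10⁶ = 1.25×10⁻¹⁴ W
In dBm: 10 log₁₀(1.25×10⁻¹⁴ / 10⁻³) = −109.0 dBm

−109.0 dBm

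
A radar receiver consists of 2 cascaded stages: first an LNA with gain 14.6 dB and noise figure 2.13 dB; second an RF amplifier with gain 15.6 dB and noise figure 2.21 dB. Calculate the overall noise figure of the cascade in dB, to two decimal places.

2.19 dB

Convert to linear (a loss of L dB is a gain of −L dB): F_i = 10^(NF_i/10), G_i = 10^(G_i,dB/10)
  Stage 1: F_1 = 10^(2.13/10) = 1.633, G_1 = 10^(14.6/10) = 28.84
  Stage 2: F_2 = 10^(2.21/10) = 1.663, G_2 = 10^(15.6/10) = 36.31
Friis cascade:
  F = 1.633 + (1.663 − 1)/28.84 = 1.656
NF = 10 log₁₀(1.656) = 2.19 dB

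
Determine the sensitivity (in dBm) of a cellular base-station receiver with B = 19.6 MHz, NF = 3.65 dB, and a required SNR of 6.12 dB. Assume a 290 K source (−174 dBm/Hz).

Sensitivity = −174 + 10 log₁₀(B) + NF + SNR_min
= −174 + 72.92 + 3.65 + 6.12
= −91.31 dBm → −91.3 dBm

−91.3 dBm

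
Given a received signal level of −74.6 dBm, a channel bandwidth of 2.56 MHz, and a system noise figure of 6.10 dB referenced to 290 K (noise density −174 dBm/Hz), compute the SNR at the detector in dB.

Noise floor: N = −174 + 10 log₁₀(B) + NF
10 log₁₀(2.56×10⁶) = 64.08 dB
N = −174 + 64.08 + 6.10 = −103.82 dBm
SNR = P_sig − N = −74.6 − (−103.82) = 29.22 dB → 29.2 dB

29.2 dB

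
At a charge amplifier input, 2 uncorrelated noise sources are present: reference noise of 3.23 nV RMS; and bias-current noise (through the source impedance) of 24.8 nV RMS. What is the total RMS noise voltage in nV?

25.0 nV

Uncorrelated sources add in power (mean-square): V_tot = √(ΣV_i²)
V_tot = √[(3.23×10⁻⁹)² + (2.48×10⁻⁸)²] = 2.50×10⁻⁸ V = 25.0 nV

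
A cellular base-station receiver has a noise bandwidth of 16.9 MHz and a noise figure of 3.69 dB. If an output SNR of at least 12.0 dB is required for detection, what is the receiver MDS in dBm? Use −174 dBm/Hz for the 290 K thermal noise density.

−86.0 dBm

Sensitivity = −174 + 10 log₁₀(B) + NF + SNR_min
= −174 + 72.28 + 3.69 + 12.0
= −86.03 dBm → −86.0 dBm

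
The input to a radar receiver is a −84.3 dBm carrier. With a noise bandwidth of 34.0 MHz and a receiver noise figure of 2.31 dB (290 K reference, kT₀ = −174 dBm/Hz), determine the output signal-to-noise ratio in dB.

12.1 dB

Noise floor: N = −174 + 10 log₁₀(B) + NF
10 log₁₀(3.40×10⁷) = 75.31 dB
N = −174 + 75.31 + 2.31 = −96.38 dBm
SNR = P_sig − N = −84.3 − (−96.38) = 12.08 dB → 12.1 dB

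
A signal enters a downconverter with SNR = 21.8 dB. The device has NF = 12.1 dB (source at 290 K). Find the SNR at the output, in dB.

By definition F = SNR_in/SNR_out, so in dB: SNR_out = SNR_in − NF
SNR_out = 21.8 − 12.1 = 9.7 dB

9.7 dB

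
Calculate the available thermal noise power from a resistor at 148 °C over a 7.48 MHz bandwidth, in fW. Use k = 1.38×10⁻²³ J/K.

43.5 fW

T = 148 °C + 273.15 = 421.15 K
P_n = kTB = 1.38×10⁻²³ × 421.15 × 7.48×10⁶ = 4.35×10⁻¹⁴ W = 43.5 fW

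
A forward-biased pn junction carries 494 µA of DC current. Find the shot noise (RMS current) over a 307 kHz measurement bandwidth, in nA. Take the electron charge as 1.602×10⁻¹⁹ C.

I_n = √(2qI·B)
2qI·B = 2 × 1.602×10⁻¹⁹ × 4.94×10⁻⁴ × 3.07×10⁵ = 4.86×10⁻¹⁷ A²
I_n = √(4.86×10⁻¹⁷) = 6.97×10⁻⁹ A = 6.97 nA

6.97 nA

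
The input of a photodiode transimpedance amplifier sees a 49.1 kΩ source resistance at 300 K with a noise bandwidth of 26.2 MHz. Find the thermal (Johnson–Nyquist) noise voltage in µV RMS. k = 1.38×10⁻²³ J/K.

V_n = √(4kTRB)
4kTRB = 4 × 1.38×10⁻²³ × 300 × 4.91×10⁴ × 2.62×10⁷ = 2.13×10⁻⁸ V²
V_n = √(2.13×10⁻⁸) = 1.46×10⁻⁴ V = 146 µV

146 µV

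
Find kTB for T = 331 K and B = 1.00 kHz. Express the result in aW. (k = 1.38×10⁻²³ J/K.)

4.57 aW

P_n = kTB = 1.38×10⁻²³ × 331 × 1.00×10³ = 4.57×10⁻¹⁸ W = 4.57 aW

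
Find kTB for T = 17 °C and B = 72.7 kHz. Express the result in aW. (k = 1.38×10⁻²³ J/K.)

291 aW

T = 17 °C + 273.15 = 290.15 K
P_n = kTB = 1.38×10⁻²³ × 290.15 × 7.27×10⁴ = 2.91×10⁻¹⁶ W = 291 aW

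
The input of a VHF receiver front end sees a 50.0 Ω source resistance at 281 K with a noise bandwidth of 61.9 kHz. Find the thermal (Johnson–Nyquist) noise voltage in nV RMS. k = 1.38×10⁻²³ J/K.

219 nV

V_n = √(4kTRB)
4kTRB = 4 × 1.38×10⁻²³ × 281 × 5.00×10¹ × 6.19×10⁴ = 4.80×10⁻¹⁴ V²
V_n = √(4.80×10⁻¹⁴) = 2.19×10⁻⁷ V = 219 nV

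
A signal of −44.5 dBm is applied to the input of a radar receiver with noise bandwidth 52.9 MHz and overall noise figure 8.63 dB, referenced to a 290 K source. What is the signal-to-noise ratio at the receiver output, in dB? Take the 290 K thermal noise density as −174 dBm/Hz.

43.6 dB

Noise floor: N = −174 + 10 log₁₀(B) + NF
10 log₁₀(5.29×10⁷) = 77.23 dB
N = −174 + 77.23 + 8.63 = −88.14 dBm
SNR = P_sig − N = −44.5 − (−88.14) = 43.64 dB → 43.6 dB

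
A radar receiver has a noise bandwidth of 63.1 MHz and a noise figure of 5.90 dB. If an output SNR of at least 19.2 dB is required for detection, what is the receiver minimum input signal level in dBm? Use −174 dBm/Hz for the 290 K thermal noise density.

Sensitivity = −174 + 10 log₁₀(B) + NF + SNR_min
= −174 + 78 + 5.90 + 19.2
= −70.90 dBm → −70.9 dBm

−70.9 dBm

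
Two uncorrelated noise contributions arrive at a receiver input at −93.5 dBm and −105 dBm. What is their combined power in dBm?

Convert to linear, add, convert back:
P₁ = 4.47×10⁻¹³ W, P₂ = 3.16×10⁻¹⁴ W
P_tot = 4.78×10⁻¹³ W → 10 log₁₀(P_tot / 10⁻³) = −93.2 dBm

−93.2 dBm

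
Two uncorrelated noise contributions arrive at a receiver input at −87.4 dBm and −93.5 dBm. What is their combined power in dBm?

−86.4 dBm

Convert to linear, add, convert back:
P₁ = 1.82×10⁻¹² W, P₂ = 4.47×10⁻¹³ W
P_tot = 2.27×10⁻¹² W → 10 log₁₀(P_tot / 10⁻³) = −86.4 dBm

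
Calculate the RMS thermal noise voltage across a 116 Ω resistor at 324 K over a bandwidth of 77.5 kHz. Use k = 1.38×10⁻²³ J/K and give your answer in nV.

V_n = √(4kTRB)
4kTRB = 4 × 1.38×10⁻²³ × 324 × 1.16×10² × 7.75×10⁴ = 1.61×10⁻¹³ V²
V_n = √(1.61×10⁻¹³) = 4.01×10⁻⁷ V = 401 nV

401 nV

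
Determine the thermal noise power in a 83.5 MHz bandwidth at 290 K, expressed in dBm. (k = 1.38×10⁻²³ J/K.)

P_n = kTB = 1.38×10⁻²³ × 290 × 8.35×10⁷ = 3.34×10⁻¹³ W
In dBm: 10 log₁₀(3.34×10⁻¹³ / 10⁻³) = −94.8 dBm

−94.8 dBm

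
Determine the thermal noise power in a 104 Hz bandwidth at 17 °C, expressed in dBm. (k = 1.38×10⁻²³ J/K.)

−153.8 dBm

T = 17 °C + 273.15 = 290.15 K
P_n = kTB = 1.38×10⁻²³ × 290.15 × 1.04×10² = 4.16×10⁻¹⁹ W
In dBm: 10 log₁₀(4.16×10⁻¹⁹ / 10⁻³) = −153.8 dBm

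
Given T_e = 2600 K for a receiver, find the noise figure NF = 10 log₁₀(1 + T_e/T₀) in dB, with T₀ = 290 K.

9.98 dB

F = 1 + T_e/T₀ = 1 + 2600/290 = 9.96552
NF = 10 log₁₀(9.96552) = 9.98 dB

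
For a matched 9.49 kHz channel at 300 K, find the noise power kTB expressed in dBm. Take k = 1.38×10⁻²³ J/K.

−134.1 dBm

P_n = kTB = 1.38×10⁻²³ × 300 × 9.49×10³ = 3.93×10⁻¹⁷ W
In dBm: 10 log₁₀(3.93×10⁻¹⁷ / 10⁻³) = −134.1 dBm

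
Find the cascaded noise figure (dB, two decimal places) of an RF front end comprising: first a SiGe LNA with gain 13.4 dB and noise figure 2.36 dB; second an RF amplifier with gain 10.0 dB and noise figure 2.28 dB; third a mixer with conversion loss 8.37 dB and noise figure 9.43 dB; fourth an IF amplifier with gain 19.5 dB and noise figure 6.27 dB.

Convert to linear (a loss of L dB is a gain of −L dB): F_i = 10^(NF_i/10), G_i = 10^(G_i,dB/10)
  Stage 1: F_1 = 10^(2.36/10) = 1.722, G_1 = 10^(13.4/10) = 21.88
  Stage 2: F_2 = 10^(2.28/10) = 1.690, G_2 = 10^(10.0/10) = 10.00
  Stage 3: F_3 = 10^(9.43/10) = 8.770, G_3 = 10^(−8.37/10) = 0.1455
  Stage 4: F_4 = 10^(6.27/10) = 4.236, G_4 = 10^(19.5/10) = 89.13
Friis cascade:
  F = 1.722 + (1.690 − 1)/21.88 + (8.770 − 1)/218.8 + (4.236 − 1)/31.84 = 1.891
NF = 10 log₁₀(1.891) = 2.77 dB

2.77 dB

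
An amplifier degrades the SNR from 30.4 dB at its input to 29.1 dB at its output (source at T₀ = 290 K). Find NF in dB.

1.3 dB

NF (dB) = SNR_in(dB) − SNR_out(dB) when the source is at T₀
NF = 30.4 − 29.1 = 1.3 dB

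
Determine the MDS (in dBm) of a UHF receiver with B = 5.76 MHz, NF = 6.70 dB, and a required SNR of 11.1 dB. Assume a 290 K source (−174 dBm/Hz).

Sensitivity = −174 + 10 log₁₀(B) + NF + SNR_min
= −174 + 67.6 + 6.70 + 11.1
= −88.60 dBm → −88.6 dBm

−88.6 dBm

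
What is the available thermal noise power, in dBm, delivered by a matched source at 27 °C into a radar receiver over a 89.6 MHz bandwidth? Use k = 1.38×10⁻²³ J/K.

T = 27 °C + 273.15 = 300.15 K
P_n = kTB = 1.38×10⁻²³ × 300.15 × 8.96×10⁷ = 3.71×10⁻¹³ W
In dBm: 10 log₁₀(3.71×10⁻¹³ / 10⁻³) = −94.3 dBm

−94.3 dBm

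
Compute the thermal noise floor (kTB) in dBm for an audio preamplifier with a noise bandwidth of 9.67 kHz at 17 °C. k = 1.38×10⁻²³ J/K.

−134.1 dBm

T = 17 °C + 273.15 = 290.15 K
P_n = kTB = 1.38×10⁻²³ × 290.15 × 9.67×10³ = 3.87×10⁻¹⁷ W
In dBm: 10 log₁₀(3.87×10⁻¹⁷ / 10⁻³) = −134.1 dBm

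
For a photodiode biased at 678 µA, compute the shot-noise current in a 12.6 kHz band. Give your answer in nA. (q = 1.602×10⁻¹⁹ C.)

I_n = √(2qI·B)
2qI·B = 2 × 1.602×10⁻¹⁹ × 6.78×10⁻⁴ × 1.26×10⁴ = 2.74×10⁻¹⁸ A²
I_n = √(2.74×10⁻¹⁸) = 1.65×10⁻⁹ A = 1.65 nA

1.65 nA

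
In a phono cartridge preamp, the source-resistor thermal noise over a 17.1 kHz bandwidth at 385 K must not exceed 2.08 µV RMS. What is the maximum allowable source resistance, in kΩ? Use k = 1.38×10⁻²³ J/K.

Johnson–Nyquist: V_n = √(4kTRB) ⇒ R = V_n² / (4kTB)
4kTB = 4 × 1.38×10⁻²³ × 385 × 1.71×10⁴ = 3.63×10⁻¹⁶
R = (2.08×10⁻⁶)² / 3.63×10⁻¹⁶ = 1.19×10⁴ Ω = 11.9 kΩ

11.9 kΩ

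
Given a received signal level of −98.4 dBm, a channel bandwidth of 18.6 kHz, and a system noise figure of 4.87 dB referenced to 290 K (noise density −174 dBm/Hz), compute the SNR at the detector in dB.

Noise floor: N = −174 + 10 log₁₀(B) + NF
10 log₁₀(1.86×10⁴) = 42.7 dB
N = −174 + 42.7 + 4.87 = −126.43 dBm
SNR = P_sig − N = −98.4 − (−126.43) = 28.03 dB → 28.0 dB

28.0 dB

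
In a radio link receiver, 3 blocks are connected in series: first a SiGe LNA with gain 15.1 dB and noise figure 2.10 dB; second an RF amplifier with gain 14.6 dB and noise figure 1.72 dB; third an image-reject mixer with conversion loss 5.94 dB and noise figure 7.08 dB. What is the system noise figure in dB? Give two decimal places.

Convert to linear (a loss of L dB is a gain of −L dB): F_i = 10^(NF_i/10), G_i = 10^(G_i,dB/10)
  Stage 1: F_1 = 10^(2.10/10) = 1.622, G_1 = 10^(15.1/10) = 32.36
  Stage 2: F_2 = 10^(1.72/10) = 1.486, G_2 = 10^(14.6/10) = 28.84
  Stage 3: F_3 = 10^(7.08/10) = 5.105, G_3 = 10^(−5.94/10) = 0.2547
Friis cascade:
  F = 1.622 + (1.486 − 1)/32.36 + (5.105 − 1)/933.3 = 1.641
NF = 10 log₁₀(1.641) = 2.15 dB

2.15 dB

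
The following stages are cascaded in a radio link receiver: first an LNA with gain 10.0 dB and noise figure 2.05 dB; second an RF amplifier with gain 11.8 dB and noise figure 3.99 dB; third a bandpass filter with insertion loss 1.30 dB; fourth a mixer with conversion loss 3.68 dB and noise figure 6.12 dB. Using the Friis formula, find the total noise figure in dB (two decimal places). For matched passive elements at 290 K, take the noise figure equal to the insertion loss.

2.51 dB

Convert to linear (a loss of L dB is a gain of −L dB): F_i = 10^(NF_i/10), G_i = 10^(G_i,dB/10)
  Stage 1: F_1 = 10^(2.05/10) = 1.603, G_1 = 10^(10.0/10) = 10.00
  Stage 2: F_2 = 10^(3.99/10) = 2.506, G_2 = 10^(11.8/10) = 15.14
  Stage 3: F_3 = 10^(1.30/10) = 1.349, G_3 = 10^(−1.30/10) = 0.7413
  Stage 4: F_4 = 10^(6.12/10) = 4.093, G_4 = 10^(−3.68/10) = 0.4285
Friis cascade:
  F = 1.603 + (2.506 − 1)/10.00 + (1.349 − 1)/151.4 + (4.093 − 1)/112.2 = 1.784
NF = 10 log₁₀(1.784) = 2.51 dB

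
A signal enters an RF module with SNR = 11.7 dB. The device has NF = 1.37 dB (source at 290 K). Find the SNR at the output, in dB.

By definition F = SNR_in/SNR_out, so in dB: SNR_out = SNR_in − NF
SNR_out = 11.7 − 1.37 = 10.33 dB

10.33 dB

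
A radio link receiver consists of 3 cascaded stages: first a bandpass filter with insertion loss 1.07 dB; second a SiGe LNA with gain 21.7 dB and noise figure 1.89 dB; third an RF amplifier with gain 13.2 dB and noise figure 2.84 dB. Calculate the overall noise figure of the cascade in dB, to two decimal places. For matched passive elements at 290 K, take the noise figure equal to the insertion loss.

Convert to linear (a loss of L dB is a gain of −L dB): F_i = 10^(NF_i/10), G_i = 10^(G_i,dB/10)
  Stage 1: F_1 = 10^(1.07/10) = 1.279, G_1 = 10^(−1.07/10) = 0.7816
  Stage 2: F_2 = 10^(1.89/10) = 1.545, G_2 = 10^(21.7/10) = 147.9
  Stage 3: F_3 = 10^(2.84/10) = 1.923, G_3 = 10^(13.2/10) = 20.89
Friis cascade:
  F = 1.279 + (1.545 − 1)/0.7816 + (1.923 − 1)/115.6 = 1.985
NF = 10 log₁₀(1.985) = 2.98 dB

2.98 dB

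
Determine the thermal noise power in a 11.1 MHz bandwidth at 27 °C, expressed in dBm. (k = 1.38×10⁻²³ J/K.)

T = 27 °C + 273.15 = 300.15 K
P_n = kTB = 1.38×10⁻²³ × 300.15 × 1.11×10⁷ = 4.60×10⁻¹⁴ W
In dBm: 10 log₁₀(4.60×10⁻¹⁴ / 10⁻³) = −103.4 dBm

−103.4 dBm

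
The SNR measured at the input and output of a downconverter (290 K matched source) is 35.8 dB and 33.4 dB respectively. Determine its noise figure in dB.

2.4 dB

NF (dB) = SNR_in(dB) − SNR_out(dB) when the source is at T₀
NF = 35.8 − 33.4 = 2.4 dB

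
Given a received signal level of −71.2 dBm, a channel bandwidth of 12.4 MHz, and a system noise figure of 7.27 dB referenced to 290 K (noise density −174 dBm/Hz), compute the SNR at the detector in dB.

24.6 dB

Noise floor: N = −174 + 10 log₁₀(B) + NF
10 log₁₀(1.24×10⁷) = 70.93 dB
N = −174 + 70.93 + 7.27 = −95.80 dBm
SNR = P_sig − N = −71.2 − (−95.80) = 24.60 dB → 24.6 dB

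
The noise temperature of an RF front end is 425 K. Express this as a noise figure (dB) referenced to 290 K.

3.92 dB

F = 1 + T_e/T₀ = 1 + 425/290 = 2.46552
NF = 10 log₁₀(2.46552) = 3.92 dB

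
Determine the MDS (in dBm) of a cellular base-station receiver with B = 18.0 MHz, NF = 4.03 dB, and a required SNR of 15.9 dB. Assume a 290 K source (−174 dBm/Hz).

−81.5 dBm

Sensitivity = −174 + 10 log₁₀(B) + NF + SNR_min
= −174 + 72.55 + 4.03 + 15.9
= −81.52 dBm → −81.5 dBm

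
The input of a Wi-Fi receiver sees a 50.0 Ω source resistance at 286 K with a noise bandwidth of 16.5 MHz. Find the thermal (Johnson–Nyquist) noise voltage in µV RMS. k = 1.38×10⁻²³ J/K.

3.61 µV

V_n = √(4kTRB)
4kTRB = 4 × 1.38×10⁻²³ × 286 × 5.00×10¹ × 1.65×10⁷ = 1.30×10⁻¹¹ V²
V_n = √(1.30×10⁻¹¹) = 3.61×10⁻⁶ V = 3.61 µV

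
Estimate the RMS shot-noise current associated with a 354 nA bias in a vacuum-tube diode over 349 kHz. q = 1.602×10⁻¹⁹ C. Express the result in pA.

199 pA

I_n = √(2qI·B)
2qI·B = 2 × 1.602×10⁻¹⁹ × 3.54×10⁻⁷ × 3.49×10⁵ = 3.96×10⁻²⁰ A²
I_n = √(3.96×10⁻²⁰) = 1.99×10⁻¹⁰ A = 199 pA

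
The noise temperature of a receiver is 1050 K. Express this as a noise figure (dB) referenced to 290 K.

F = 1 + T_e/T₀ = 1 + 1050/290 = 4.62069
NF = 10 log₁₀(4.62069) = 6.65 dB

6.65 dB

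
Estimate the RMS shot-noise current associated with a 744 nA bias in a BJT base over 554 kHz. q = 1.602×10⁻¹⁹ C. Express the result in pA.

363 pA

I_n = √(2qI·B)
2qI·B = 2 × 1.602×10⁻¹⁹ × 7.44×10⁻⁷ × 5.54×10⁵ = 1.32×10⁻¹⁹ A²
I_n = √(1.32×10⁻¹⁹) = 3.63×10⁻¹⁰ A = 363 pA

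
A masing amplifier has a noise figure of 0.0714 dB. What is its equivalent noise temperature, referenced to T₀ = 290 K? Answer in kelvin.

F = 10^(0.0714/10) = 1.01658
T_e = (F − 1)·T₀ = (1.01658 − 1) × 290 = 4.81 K

4.81 K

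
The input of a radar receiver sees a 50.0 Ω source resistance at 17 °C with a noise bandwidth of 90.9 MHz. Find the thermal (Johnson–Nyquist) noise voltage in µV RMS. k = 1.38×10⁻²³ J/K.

8.53 µV

T = 17 °C + 273.15 = 290.15 K
V_n = √(4kTRB)
4kTRB = 4 × 1.38×10⁻²³ × 290.15 × 5.00×10¹ × 9.09×10⁷ = 7.28×10⁻¹¹ V²
V_n = √(7.28×10⁻¹¹) = 8.53×10⁻⁶ V = 8.53 µV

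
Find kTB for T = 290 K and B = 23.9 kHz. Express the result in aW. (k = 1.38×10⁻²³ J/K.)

P_n = kTB = 1.38×10⁻²³ × 290 × 2.39×10⁴ = 9.56×10⁻¹⁷ W = 95.6 aW

95.6 aW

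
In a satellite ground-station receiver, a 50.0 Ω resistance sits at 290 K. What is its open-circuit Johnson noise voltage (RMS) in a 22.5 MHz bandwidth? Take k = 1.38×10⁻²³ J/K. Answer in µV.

4.24 µV

V_n = √(4kTRB)
4kTRB = 4 × 1.38×10⁻²³ × 290 × 5.00×10¹ × 2.25×10⁷ = 1.80×10⁻¹¹ V²
V_n = √(1.80×10⁻¹¹) = 4.24×10⁻⁶ V = 4.24 µV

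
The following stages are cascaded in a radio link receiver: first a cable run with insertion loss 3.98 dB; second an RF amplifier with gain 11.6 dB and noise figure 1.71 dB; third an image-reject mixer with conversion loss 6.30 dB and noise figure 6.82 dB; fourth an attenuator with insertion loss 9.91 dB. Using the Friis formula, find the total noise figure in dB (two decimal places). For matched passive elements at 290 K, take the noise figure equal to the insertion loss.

Convert to linear (a loss of L dB is a gain of −L dB): F_i = 10^(NF_i/10), G_i = 10^(G_i,dB/10)
  Stage 1: F_1 = 10^(3.98/10) = 2.500, G_1 = 10^(−3.98/10) = 0.3999
  Stage 2: F_2 = 10^(1.71/10) = 1.483, G_2 = 10^(11.6/10) = 14.45
  Stage 3: F_3 = 10^(6.82/10) = 4.808, G_3 = 10^(−6.30/10) = 0.2344
  Stage 4: F_4 = 10^(9.91/10) = 9.795, G_4 = 10^(−9.91/10) = 0.1021
Friis cascade:
  F = 2.500 + (1.483 − 1)/0.3999 + (4.808 − 1)/5.781 + (9.795 − 1)/1.355 = 10.86
NF = 10 log₁₀(10.86) = 10.36 dB

10.36 dB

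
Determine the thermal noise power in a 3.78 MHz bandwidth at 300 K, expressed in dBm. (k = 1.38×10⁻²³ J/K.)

−108.1 dBm

P_n = kTB = 1.38×10⁻²³ × 300 × 3.78×10⁶ = 1.56×10⁻¹⁴ W
In dBm: 10 log₁₀(1.56×10⁻¹⁴ / 10⁻³) = −108.1 dBm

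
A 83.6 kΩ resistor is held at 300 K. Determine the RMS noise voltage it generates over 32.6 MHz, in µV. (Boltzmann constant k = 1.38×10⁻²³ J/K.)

212 µV

V_n = √(4kTRB)
4kTRB = 4 × 1.38×10⁻²³ × 300 × 8.36×10⁴ × 3.26×10⁷ = 4.51×10⁻⁸ V²
V_n = √(4.51×10⁻⁸) = 2.12×10⁻⁴ V = 212 µV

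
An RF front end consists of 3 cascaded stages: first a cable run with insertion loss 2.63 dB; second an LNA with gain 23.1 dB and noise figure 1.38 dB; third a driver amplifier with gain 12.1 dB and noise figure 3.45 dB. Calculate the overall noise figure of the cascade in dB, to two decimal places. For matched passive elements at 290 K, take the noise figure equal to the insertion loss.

4.03 dB

Convert to linear (a loss of L dB is a gain of −L dB): F_i = 10^(NF_i/10), G_i = 10^(G_i,dB/10)
  Stage 1: F_1 = 10^(2.63/10) = 1.832, G_1 = 10^(−2.63/10) = 0.5458
  Stage 2: F_2 = 10^(1.38/10) = 1.374, G_2 = 10^(23.1/10) = 204.2
  Stage 3: F_3 = 10^(3.45/10) = 2.213, G_3 = 10^(12.1/10) = 16.22
Friis cascade:
  F = 1.832 + (1.374 − 1)/0.5458 + (2.213 − 1)/111.4 = 2.529
NF = 10 log₁₀(2.529) = 4.03 dB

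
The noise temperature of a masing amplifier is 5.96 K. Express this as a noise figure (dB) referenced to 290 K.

0.088 dB

F = 1 + T_e/T₀ = 1 + 5.96/290 = 1.02055
NF = 10 log₁₀(1.02055) = 0.088 dB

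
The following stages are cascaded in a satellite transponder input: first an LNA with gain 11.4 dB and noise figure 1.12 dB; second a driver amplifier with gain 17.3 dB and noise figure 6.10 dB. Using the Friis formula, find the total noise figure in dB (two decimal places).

Convert to linear (a loss of L dB is a gain of −L dB): F_i = 10^(NF_i/10), G_i = 10^(G_i,dB/10)
  Stage 1: F_1 = 10^(1.12/10) = 1.294, G_1 = 10^(11.4/10) = 13.80
  Stage 2: F_2 = 10^(6.10/10) = 4.074, G_2 = 10^(17.3/10) = 53.70
Friis cascade:
  F = 1.294 + (4.074 − 1)/13.80 = 1.517
NF = 10 log₁₀(1.517) = 1.81 dB

1.81 dB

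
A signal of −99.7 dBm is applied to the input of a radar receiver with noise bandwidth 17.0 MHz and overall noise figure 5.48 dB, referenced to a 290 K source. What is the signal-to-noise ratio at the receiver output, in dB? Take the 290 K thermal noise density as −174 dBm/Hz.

Noise floor: N = −174 + 10 log₁₀(B) + NF
10 log₁₀(1.70×10⁷) = 72.3 dB
N = −174 + 72.3 + 5.48 = −96.22 dBm
SNR = P_sig − N = −99.7 − (−96.22) = −3.48 dB → −3.5 dB

−3.5 dB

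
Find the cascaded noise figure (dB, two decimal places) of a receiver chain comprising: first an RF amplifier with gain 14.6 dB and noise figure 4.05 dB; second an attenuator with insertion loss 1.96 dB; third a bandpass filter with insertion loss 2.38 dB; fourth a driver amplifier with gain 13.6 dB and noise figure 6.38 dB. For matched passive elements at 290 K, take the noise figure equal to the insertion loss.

4.65 dB

Convert to linear (a loss of L dB is a gain of −L dB): F_i = 10^(NF_i/10), G_i = 10^(G_i,dB/10)
  Stage 1: F_1 = 10^(4.05/10) = 2.541, G_1 = 10^(14.6/10) = 28.84
  Stage 2: F_2 = 10^(1.96/10) = 1.570, G_2 = 10^(−1.96/10) = 0.6368
  Stage 3: F_3 = 10^(2.38/10) = 1.730, G_3 = 10^(−2.38/10) = 0.5781
  Stage 4: F_4 = 10^(6.38/10) = 4.345, G_4 = 10^(13.6/10) = 22.91
Friis cascade:
  F = 2.541 + (1.570 − 1)/28.84 + (1.730 − 1)/18.37 + (4.345 − 1)/10.62 = 2.916
NF = 10 log₁₀(2.916) = 4.65 dB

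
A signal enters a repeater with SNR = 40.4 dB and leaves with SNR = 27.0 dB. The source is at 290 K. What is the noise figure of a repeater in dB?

13.4 dB

NF (dB) = SNR_in(dB) − SNR_out(dB) when the source is at T₀
NF = 40.4 − 27.0 = 13.4 dB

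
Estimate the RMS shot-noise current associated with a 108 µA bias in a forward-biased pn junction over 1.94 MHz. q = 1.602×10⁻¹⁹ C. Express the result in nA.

8.19 nA

I_n = √(2qI·B)
2qI·B = 2 × 1.602×10⁻¹⁹ × 1.08×10⁻⁴ × 1.94×10⁶ = 6.71×10⁻¹⁷ A²
I_n = √(6.71×10⁻¹⁷) = 8.19×10⁻⁹ A = 8.19 nA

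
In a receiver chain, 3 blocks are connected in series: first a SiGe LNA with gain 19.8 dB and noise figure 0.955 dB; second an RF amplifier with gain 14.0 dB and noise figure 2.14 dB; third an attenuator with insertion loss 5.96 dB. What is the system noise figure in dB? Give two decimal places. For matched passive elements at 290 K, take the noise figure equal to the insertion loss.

0.98 dB

Convert to linear (a loss of L dB is a gain of −L dB): F_i = 10^(NF_i/10), G_i = 10^(G_i,dB/10)
  Stage 1: F_1 = 10^(0.955/10) = 1.246, G_1 = 10^(19.8/10) = 95.50
  Stage 2: F_2 = 10^(2.14/10) = 1.637, G_2 = 10^(14.0/10) = 25.12
  Stage 3: F_3 = 10^(5.96/10) = 3.945, G_3 = 10^(−5.96/10) = 0.2535
Friis cascade:
  F = 1.246 + (1.637 − 1)/95.50 + (3.945 − 1)/2399 = 1.254
NF = 10 log₁₀(1.254) = 0.98 dB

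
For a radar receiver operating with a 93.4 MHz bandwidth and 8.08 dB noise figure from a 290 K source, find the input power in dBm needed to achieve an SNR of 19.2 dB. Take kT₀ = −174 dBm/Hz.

−67.0 dBm

Sensitivity = −174 + 10 log₁₀(B) + NF + SNR_min
= −174 + 79.7 + 8.08 + 19.2
= −67.02 dBm → −67.0 dBm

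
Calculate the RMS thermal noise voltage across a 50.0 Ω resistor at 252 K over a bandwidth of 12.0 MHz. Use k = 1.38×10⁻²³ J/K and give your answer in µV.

2.89 µV

V_n = √(4kTRB)
4kTRB = 4 × 1.38×10⁻²³ × 252 × 5.00×10¹ × 1.20×10⁷ = 8.35×10⁻¹² V²
V_n = √(8.35×10⁻¹²) = 2.89×10⁻⁶ V = 2.89 µV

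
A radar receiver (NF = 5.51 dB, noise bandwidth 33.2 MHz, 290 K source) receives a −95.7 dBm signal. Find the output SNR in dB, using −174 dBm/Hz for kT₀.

Noise floor: N = −174 + 10 log₁₀(B) + NF
10 log₁₀(3.32×10⁷) = 75.21 dB
N = −174 + 75.21 + 5.51 = −93.28 dBm
SNR = P_sig − N = −95.7 − (−93.28) = −2.42 dB → −2.4 dB

−2.4 dB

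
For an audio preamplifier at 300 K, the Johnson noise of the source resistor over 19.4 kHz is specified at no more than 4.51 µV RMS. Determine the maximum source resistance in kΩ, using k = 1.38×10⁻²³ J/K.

Johnson–Nyquist: V_n = √(4kTRB) ⇒ R = V_n² / (4kTB)
4kTB = 4 × 1.38×10⁻²³ × 300 × 1.94×10⁴ = 3.21×10⁻¹⁶
R = (4.51×10⁻⁶)² / 3.21×10⁻¹⁶ = 6.33×10⁴ Ω = 63.3 kΩ

63.3 kΩ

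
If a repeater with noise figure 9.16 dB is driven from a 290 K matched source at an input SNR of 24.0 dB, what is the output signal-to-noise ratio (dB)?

By definition F = SNR_in/SNR_out, so in dB: SNR_out = SNR_in − NF
SNR_out = 24.0 − 9.16 = 14.84 dB

14.84 dB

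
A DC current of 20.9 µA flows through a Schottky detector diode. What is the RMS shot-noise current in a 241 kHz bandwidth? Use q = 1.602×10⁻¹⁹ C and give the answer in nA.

1.27 nA

I_n = √(2qI·B)
2qI·B = 2 × 1.602×10⁻¹⁹ × 2.09×10⁻⁵ × 2.41×10⁵ = 1.61×10⁻¹⁸ A²
I_n = √(1.61×10⁻¹⁸) = 1.27×10⁻⁹ A = 1.27 nA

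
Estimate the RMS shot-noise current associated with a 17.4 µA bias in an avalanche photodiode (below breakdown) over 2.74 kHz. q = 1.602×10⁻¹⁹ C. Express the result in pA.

I_n = √(2qI·B)
2qI·B = 2 × 1.602×10⁻¹⁹ × 1.74×10⁻⁵ × 2.74×10³ = 1.53×10⁻²⁰ A²
I_n = √(1.53×10⁻²⁰) = 1.24×10⁻¹⁰ A = 124 pA

124 pA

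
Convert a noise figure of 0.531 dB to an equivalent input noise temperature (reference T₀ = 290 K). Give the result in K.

37.7 K

F = 10^(0.531/10) = 1.13006
T_e = (F − 1)·T₀ = (1.13006 − 1) × 290 = 37.7 K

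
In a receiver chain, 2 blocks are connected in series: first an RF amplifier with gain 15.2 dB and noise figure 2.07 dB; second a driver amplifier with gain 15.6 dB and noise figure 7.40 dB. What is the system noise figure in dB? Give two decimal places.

2.42 dB

Convert to linear (a loss of L dB is a gain of −L dB): F_i = 10^(NF_i/10), G_i = 10^(G_i,dB/10)
  Stage 1: F_1 = 10^(2.07/10) = 1.611, G_1 = 10^(15.2/10) = 33.11
  Stage 2: F_2 = 10^(7.40/10) = 5.495, G_2 = 10^(15.6/10) = 36.31
Friis cascade:
  F = 1.611 + (5.495 − 1)/33.11 = 1.746
NF = 10 log₁₀(1.746) = 2.42 dB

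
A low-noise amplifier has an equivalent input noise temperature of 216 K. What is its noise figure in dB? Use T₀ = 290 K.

F = 1 + T_e/T₀ = 1 + 216/290 = 1.74483
NF = 10 log₁₀(1.74483) = 2.42 dB

2.42 dB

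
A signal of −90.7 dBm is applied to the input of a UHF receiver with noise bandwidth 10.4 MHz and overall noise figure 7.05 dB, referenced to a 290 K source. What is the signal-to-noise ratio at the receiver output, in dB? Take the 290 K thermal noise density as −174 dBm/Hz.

6.1 dB

Noise floor: N = −174 + 10 log₁₀(B) + NF
10 log₁₀(1.04×10⁷) = 70.17 dB
N = −174 + 70.17 + 7.05 = −96.78 dBm
SNR = P_sig − N = −90.7 − (−96.78) = 6.08 dB → 6.1 dB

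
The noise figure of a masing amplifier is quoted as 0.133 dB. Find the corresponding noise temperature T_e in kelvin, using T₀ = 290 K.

F = 10^(0.133/10) = 1.0311
T_e = (F − 1)·T₀ = (1.0311 − 1) × 290 = 9.02 K

9.02 K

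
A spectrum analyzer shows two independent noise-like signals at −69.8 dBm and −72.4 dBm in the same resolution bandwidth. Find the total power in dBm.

−67.9 dBm

Convert to linear, add, convert back:
P₁ = 1.05×10⁻¹⁰ W, P₂ = 5.75×10⁻¹¹ W
P_tot = 1.62×10⁻¹⁰ W → 10 log₁₀(P_tot / 10⁻³) = −67.9 dBm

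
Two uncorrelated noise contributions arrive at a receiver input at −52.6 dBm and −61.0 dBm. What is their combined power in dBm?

−52.0 dBm

Convert to linear, add, convert back:
P₁ = 5.50×10⁻⁹ W, P₂ = 7.94×10⁻¹⁰ W
P_tot = 6.29×10⁻⁹ W → 10 log₁₀(P_tot / 10⁻³) = −52.0 dBm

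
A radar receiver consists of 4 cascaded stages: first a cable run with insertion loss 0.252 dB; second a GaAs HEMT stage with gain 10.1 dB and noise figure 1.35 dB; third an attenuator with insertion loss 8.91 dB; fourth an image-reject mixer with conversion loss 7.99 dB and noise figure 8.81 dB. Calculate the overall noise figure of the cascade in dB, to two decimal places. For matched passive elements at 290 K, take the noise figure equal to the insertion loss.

Convert to linear (a loss of L dB is a gain of −L dB): F_i = 10^(NF_i/10), G_i = 10^(G_i,dB/10)
  Stage 1: F_1 = 10^(0.252/10) = 1.060, G_1 = 10^(−0.252/10) = 0.9436
  Stage 2: F_2 = 10^(1.35/10) = 1.365, G_2 = 10^(10.1/10) = 10.23
  Stage 3: F_3 = 10^(8.91/10) = 7.780, G_3 = 10^(−8.91/10) = 0.1285
  Stage 4: F_4 = 10^(8.81/10) = 7.603, G_4 = 10^(−7.99/10) = 0.1589
Friis cascade:
  F = 1.060 + (1.365 − 1)/0.9436 + (7.780 − 1)/9.656 + (7.603 − 1)/1.241 = 7.469
NF = 10 log₁₀(7.469) = 8.73 dB

8.73 dB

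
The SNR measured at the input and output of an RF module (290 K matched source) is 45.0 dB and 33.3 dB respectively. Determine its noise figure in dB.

11.7 dB

NF (dB) = SNR_in(dB) − SNR_out(dB) when the source is at T₀
NF = 45.0 − 33.3 = 11.7 dB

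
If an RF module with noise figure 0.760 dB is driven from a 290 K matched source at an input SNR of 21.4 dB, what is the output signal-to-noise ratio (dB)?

By definition F = SNR_in/SNR_out, so in dB: SNR_out = SNR_in − NF
SNR_out = 21.4 − 0.760 = 20.640 dB

20.640 dB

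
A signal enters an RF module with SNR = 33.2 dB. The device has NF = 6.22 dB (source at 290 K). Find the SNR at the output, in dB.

By definition F = SNR_in/SNR_out, so in dB: SNR_out = SNR_in − NF
SNR_out = 33.2 − 6.22 = 26.98 dB

26.98 dB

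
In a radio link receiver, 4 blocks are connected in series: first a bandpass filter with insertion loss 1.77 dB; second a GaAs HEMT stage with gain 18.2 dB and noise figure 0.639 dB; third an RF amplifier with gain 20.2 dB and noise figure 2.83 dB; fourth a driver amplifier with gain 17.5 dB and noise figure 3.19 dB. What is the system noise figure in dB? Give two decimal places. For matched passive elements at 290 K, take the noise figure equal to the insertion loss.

Convert to linear (a loss of L dB is a gain of −L dB): F_i = 10^(NF_i/10), G_i = 10^(G_i,dB/10)
  Stage 1: F_1 = 10^(1.77/10) = 1.503, G_1 = 10^(−1.77/10) = 0.6653
  Stage 2: F_2 = 10^(0.639/10) = 1.159, G_2 = 10^(18.2/10) = 66.07
  Stage 3: F_3 = 10^(2.83/10) = 1.919, G_3 = 10^(20.2/10) = 104.7
  Stage 4: F_4 = 10^(3.19/10) = 2.084, G_4 = 10^(17.5/10) = 56.23
Friis cascade:
  F = 1.503 + (1.159 − 1)/0.6653 + (1.919 − 1)/43.95 + (2.084 − 1)/4603 = 1.763
NF = 10 log₁₀(1.763) = 2.46 dB

2.46 dB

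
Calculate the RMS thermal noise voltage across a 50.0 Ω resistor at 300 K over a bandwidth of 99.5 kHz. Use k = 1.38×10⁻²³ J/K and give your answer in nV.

V_n = √(4kTRB)
4kTRB = 4 × 1.38×10⁻²³ × 300 × 5.00×10¹ × 9.95×10⁴ = 8.24×10⁻¹⁴ V²
V_n = √(8.24×10⁻¹⁴) = 2.87×10⁻⁷ V = 287 nV

287 nV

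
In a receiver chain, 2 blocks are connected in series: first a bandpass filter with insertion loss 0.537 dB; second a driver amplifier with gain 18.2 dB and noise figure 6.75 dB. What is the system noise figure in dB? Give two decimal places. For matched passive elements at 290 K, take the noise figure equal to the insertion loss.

Convert to linear (a loss of L dB is a gain of −L dB): F_i = 10^(NF_i/10), G_i = 10^(G_i,dB/10)
  Stage 1: F_1 = 10^(0.537/10) = 1.132, G_1 = 10^(−0.537/10) = 0.8837
  Stage 2: F_2 = 10^(6.75/10) = 4.732, G_2 = 10^(18.2/10) = 66.07
Friis cascade:
  F = 1.132 + (4.732 − 1)/0.8837 = 5.354
NF = 10 log₁₀(5.354) = 7.29 dB

7.29 dB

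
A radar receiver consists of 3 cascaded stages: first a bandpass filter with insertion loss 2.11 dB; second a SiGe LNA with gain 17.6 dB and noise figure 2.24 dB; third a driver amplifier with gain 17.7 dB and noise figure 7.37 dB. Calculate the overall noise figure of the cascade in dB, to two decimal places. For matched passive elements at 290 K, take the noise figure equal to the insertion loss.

4.55 dB

Convert to linear (a loss of L dB is a gain of −L dB): F_i = 10^(NF_i/10), G_i = 10^(G_i,dB/10)
  Stage 1: F_1 = 10^(2.11/10) = 1.626, G_1 = 10^(−2.11/10) = 0.6152
  Stage 2: F_2 = 10^(2.24/10) = 1.675, G_2 = 10^(17.6/10) = 57.54
  Stage 3: F_3 = 10^(7.37/10) = 5.458, G_3 = 10^(17.7/10) = 58.88
Friis cascade:
  F = 1.626 + (1.675 − 1)/0.6152 + (5.458 − 1)/35.40 = 2.849
NF = 10 log₁₀(2.849) = 4.55 dB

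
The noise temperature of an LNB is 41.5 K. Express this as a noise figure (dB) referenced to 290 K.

0.581 dB

F = 1 + T_e/T₀ = 1 + 41.5/290 = 1.1431
NF = 10 log₁₀(1.1431) = 0.581 dB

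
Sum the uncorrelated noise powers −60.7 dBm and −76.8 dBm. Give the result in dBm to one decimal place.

Convert to linear, add, convert back:
P₁ = 8.51×10⁻¹⁰ W, P₂ = 2.09×10⁻¹¹ W
P_tot = 8.72×10⁻¹⁰ W → 10 log₁₀(P_tot / 10⁻³) = −60.6 dBm

−60.6 dBm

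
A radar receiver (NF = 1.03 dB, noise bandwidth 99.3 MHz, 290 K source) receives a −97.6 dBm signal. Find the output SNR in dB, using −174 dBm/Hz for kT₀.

Noise floor: N = −174 + 10 log₁₀(B) + NF
10 log₁₀(9.93×10⁷) = 79.97 dB
N = −174 + 79.97 + 1.03 = −93.00 dBm
SNR = P_sig − N = −97.6 − (−93.00) = −4.60 dB → −4.6 dB

−4.6 dB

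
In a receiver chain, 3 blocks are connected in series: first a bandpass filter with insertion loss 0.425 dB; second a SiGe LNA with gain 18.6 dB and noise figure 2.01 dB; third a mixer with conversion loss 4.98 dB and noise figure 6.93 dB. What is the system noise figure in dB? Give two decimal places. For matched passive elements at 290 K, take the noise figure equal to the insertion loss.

2.58 dB

Convert to linear (a loss of L dB is a gain of −L dB): F_i = 10^(NF_i/10), G_i = 10^(G_i,dB/10)
  Stage 1: F_1 = 10^(0.425/10) = 1.103, G_1 = 10^(−0.425/10) = 0.9068
  Stage 2: F_2 = 10^(2.01/10) = 1.589, G_2 = 10^(18.6/10) = 72.44
  Stage 3: F_3 = 10^(6.93/10) = 4.932, G_3 = 10^(−4.98/10) = 0.3177
Friis cascade:
  F = 1.103 + (1.589 − 1)/0.9068 + (4.932 − 1)/65.69 = 1.812
NF = 10 log₁₀(1.812) = 2.58 dB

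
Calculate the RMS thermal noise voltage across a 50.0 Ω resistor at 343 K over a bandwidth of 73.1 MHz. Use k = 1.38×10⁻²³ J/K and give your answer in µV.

8.32 µV

V_n = √(4kTRB)
4kTRB = 4 × 1.38×10⁻²³ × 343 × 5.00×10¹ × 7.31×10⁷ = 6.92×10⁻¹¹ V²
V_n = √(6.92×10⁻¹¹) = 8.32×10⁻⁶ V = 8.32 µV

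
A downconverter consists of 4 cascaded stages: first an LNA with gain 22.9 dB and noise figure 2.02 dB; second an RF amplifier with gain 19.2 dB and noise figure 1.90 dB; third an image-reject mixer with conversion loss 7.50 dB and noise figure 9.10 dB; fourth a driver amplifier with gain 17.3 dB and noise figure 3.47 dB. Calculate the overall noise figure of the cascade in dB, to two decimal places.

2.03 dB

Convert to linear (a loss of L dB is a gain of −L dB): F_i = 10^(NF_i/10), G_i = 10^(G_i,dB/10)
  Stage 1: F_1 = 10^(2.02/10) = 1.592, G_1 = 10^(22.9/10) = 195.0
  Stage 2: F_2 = 10^(1.90/10) = 1.549, G_2 = 10^(19.2/10) = 83.18
  Stage 3: F_3 = 10^(9.10/10) = 8.128, G_3 = 10^(−7.50/10) = 0.1778
  Stage 4: F_4 = 10^(3.47/10) = 2.223, G_4 = 10^(17.3/10) = 53.70
Friis cascade:
  F = 1.592 + (1.549 − 1)/195.0 + (8.128 − 1)/1.622×10⁴ + (2.223 − 1)/2884 = 1.596
NF = 10 log₁₀(1.596) = 2.03 dB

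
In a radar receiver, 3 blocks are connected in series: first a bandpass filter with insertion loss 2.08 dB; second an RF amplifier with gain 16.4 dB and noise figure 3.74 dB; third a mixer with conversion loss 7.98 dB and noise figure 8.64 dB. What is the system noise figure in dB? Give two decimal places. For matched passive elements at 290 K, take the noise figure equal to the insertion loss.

6.08 dB

Convert to linear (a loss of L dB is a gain of −L dB): F_i = 10^(NF_i/10), G_i = 10^(G_i,dB/10)
  Stage 1: F_1 = 10^(2.08/10) = 1.614, G_1 = 10^(−2.08/10) = 0.6194
  Stage 2: F_2 = 10^(3.74/10) = 2.366, G_2 = 10^(16.4/10) = 43.65
  Stage 3: F_3 = 10^(8.64/10) = 7.311, G_3 = 10^(−7.98/10) = 0.1592
Friis cascade:
  F = 1.614 + (2.366 − 1)/0.6194 + (7.311 − 1)/27.04 = 4.053
NF = 10 log₁₀(4.053) = 6.08 dB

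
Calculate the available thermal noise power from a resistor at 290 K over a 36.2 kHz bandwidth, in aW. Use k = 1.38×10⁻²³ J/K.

P_n = kTB = 1.38×10⁻²³ × 290 × 3.62×10⁴ = 1.45×10⁻¹⁶ W = 145 aW

145 aW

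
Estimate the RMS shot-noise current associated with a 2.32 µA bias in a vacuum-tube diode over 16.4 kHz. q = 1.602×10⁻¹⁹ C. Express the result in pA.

110 pA

I_n = √(2qI·B)
2qI·B = 2 × 1.602×10⁻¹⁹ × 2.32×10⁻⁶ × 1.64×10⁴ = 1.22×10⁻²⁰ A²
I_n = √(1.22×10⁻²⁰) = 1.10×10⁻¹⁰ A = 110 pA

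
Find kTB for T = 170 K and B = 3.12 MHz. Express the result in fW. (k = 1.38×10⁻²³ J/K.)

P_n = kTB = 1.38×10⁻²³ × 170 × 3.12×10⁶ = 7.32×10⁻¹⁵ W = 7.32 fW

7.32 fW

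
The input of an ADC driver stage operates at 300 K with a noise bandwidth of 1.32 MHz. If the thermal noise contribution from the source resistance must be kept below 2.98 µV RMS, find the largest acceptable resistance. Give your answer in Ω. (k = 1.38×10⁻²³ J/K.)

Johnson–Nyquist: V_n = √(4kTRB) ⇒ R = V_n² / (4kTB)
4kTB = 4 × 1.38×10⁻²³ × 300 × 1.32×10⁶ = 2.19×10⁻¹⁴
R = (2.98×10⁻⁶)² / 2.19×10⁻¹⁴ = 4.06×10² Ω = 406 Ω

406 Ω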